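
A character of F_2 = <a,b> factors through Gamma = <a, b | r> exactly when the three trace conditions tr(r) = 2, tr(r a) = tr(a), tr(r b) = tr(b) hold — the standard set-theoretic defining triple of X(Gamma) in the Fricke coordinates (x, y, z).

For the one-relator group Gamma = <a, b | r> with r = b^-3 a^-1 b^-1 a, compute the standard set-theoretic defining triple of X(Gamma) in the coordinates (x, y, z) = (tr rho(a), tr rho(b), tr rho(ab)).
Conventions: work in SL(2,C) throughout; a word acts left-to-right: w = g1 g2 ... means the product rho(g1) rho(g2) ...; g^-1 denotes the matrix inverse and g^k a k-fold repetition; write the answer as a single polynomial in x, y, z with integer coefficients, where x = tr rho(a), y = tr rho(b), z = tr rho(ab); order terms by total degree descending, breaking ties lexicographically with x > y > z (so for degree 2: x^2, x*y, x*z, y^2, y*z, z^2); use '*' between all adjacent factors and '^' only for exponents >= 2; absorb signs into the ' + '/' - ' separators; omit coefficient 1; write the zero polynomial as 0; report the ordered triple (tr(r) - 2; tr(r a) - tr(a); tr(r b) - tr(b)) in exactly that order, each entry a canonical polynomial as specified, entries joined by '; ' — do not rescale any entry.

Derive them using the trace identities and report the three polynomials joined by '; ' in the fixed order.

tr(a b^-1) = tr(a) tr(b) - tr(a b) = x*y - z
tr(a b^-2) = tr(a b^-1) tr(b) - tr(a) = x*y^2 - y*z - x
tr(b^-1 a b^-2) = tr(a b^-2) tr(b) - tr(a b^-1) = x*y^3 - y^2*z - 2*x*y + z
tr(a^2) = tr(a) tr(a) - tr(1) = x^2 - 2
tr(a^2 b) = tr(a) tr(b a) - tr(b) = x*z - y
tr(b^-1 a^2) = tr(a^2) tr(b) - tr(a^2 b) = x^2*y - x*z - y
tr(a b^-2 a) = tr(b^-1 a^2) tr(b) - tr(b^-1 a^2 b) = x^2*y^2 - x*y*z - x^2 - y^2 + 2
so tr(a b a b) = tr(b a) tr(b a) - tr(1) = z^2 - 2
tr(b^-1 a b a) = tr(a b a) tr(b) - tr(a b a b) = x*y*z - y^2 - z^2 + 2
tr(a b^-2 a b) = tr(b^-1 a b a) tr(b) - tr(b^-1 a b a b) = x*y^2*z - y^3 - y*z^2 - x*z + 3*y
so tr(b^-1 a b^-2 a) = tr(a b^-2 a) tr(b) - tr(a b^-2 a b) = x^2*y^3 - 2*x*y^2*z - x^2*y + y*z^2 + x*z - y
reduce: tr(b^-2 a^-1 b^-1 a) = tr(b^-1 a b^-2) tr(a) - tr(b^-1 a b^-2 a) = x*y^2*z - x^2*y - y*z^2 + y
so tr(b^-1 a b^-1 a) = tr(a b^-1 a) tr(b) - tr(a b^-1 a b) = x^2*y^2 - 2*x*y*z + z^2 - 2
tr(b^-1 a^-1 b^-1 a) = tr(b^-1 a b^-1) tr(a) - tr(b^-1 a b^-1 a) = x*y*z - x^2 - z^2 + 2
tr(b^-3 a^-1 b^-1 a) = tr(b^-2 a^-1 b^-1 a) tr(b) - tr(b^-2 a^-1 b^-1 a b) = x*y^3*z - x^2*y^2 - y^2*z^2 - x*y*z + x^2 + y^2 + z^2 - 2
so tr(b^-2 a^2 b^-1) = tr(b^-2 a^2) tr(b) - tr(b^-2 a^2 b) = x^2*y^3 - x*y^2*z - 2*x^2*y - y^3 + x*z + 3*y
tr(b^-1 a^2 b^-3) = tr(b^-2 a^2 b^-1) tr(b) - tr(b^-2 a^2) = x^2*y^4 - x*y^3*z - 3*x^2*y^2 - y^4 + 2*x*y*z + x^2 + 4*y^2 - 2
reduce: tr(a^3) = tr(a) tr(a^2) - tr(a) = x^3 - 3*x
tr(a^3 b) = tr(a) tr(b a^2) - tr(b a) = x^2*z - x*y - z
reduce: tr(a^3 b^-1) = tr(a^3) tr(b) - tr(a^3 b) = x^3*y - x^2*z - 2*x*y + z
so tr(a^2 b^-2 a) = tr(a^3 b^-1) tr(b) - tr(a^3) = x^3*y^2 - x^2*y*z - x^3 - 2*x*y^2 + y*z + 3*x
reduce: tr(b a b) = tr(b) tr(a b) - tr(a) = y*z - x
so tr(a b a^2 b) = tr(a) tr(b a b a) - tr(b a b) = x*z^2 - y*z - x
so tr(a b a^2 b^-1) = tr(a b a^2) tr(b) - tr(a b a^2 b) = x^2*y*z - x*y^2 - x*z^2 + x
so tr(a^2 b^-2 a b) = tr(a b a^2 b^-1) tr(b) - tr(a b a^2) = x^2*y^2*z - x*y^3 - x*y*z^2 - x^2*z + 2*x*y + z
so tr(a b^-1 a^2 b^-2) = tr(a^2 b^-2 a) tr(b) - tr(a^2 b^-2 a b) = x^3*y^3 - 2*x^2*y^2*z - x^3*y - x*y^3 + x*y*z^2 + x^2*z + y^2*z + x*y - z
tr(a b^-1 a^2 b) = tr(a^2 b a) tr(b) - tr(a^2 b a b) = x^2*y*z - x*y^2 - x*z^2 + x
so tr(a b^-1 a^2 b^-1) = tr(a b^-1 a^2) tr(b) - tr(a b^-1 a^2 b) = x^3*y^2 - 2*x^2*y*z - x*y^2 + x*z^2 + y*z - x
reduce: tr(b^-1 a^2 b^-3 a) = tr(a b^-1 a^2 b^-2) tr(b) - tr(a b^-1 a^2 b^-1) = x^3*y^4 - 2*x^2*y^3*z - 2*x^3*y^2 - x*y^4 + x*y^2*z^2 + 3*x^2*y*z + y^3*z + 2*x*y^2 - x*z^2 - 2*y*z + x
tr(b^-3 a^-1 b^-1 a^2) = tr(b^-1 a^2 b^-3) tr(a) - tr(b^-1 a^2 b^-3 a) = x^2*y^3*z - x^3*y^2 - x*y^2*z^2 - x^2*y*z - y^3*z + x^3 + 2*x*y^2 + x*z^2 + 2*y*z - 3*x
assemble the triple (tr(r) - 2; tr(r a) - x; tr(r b) - y)

x*y^3*z - x^2*y^2 - y^2*z^2 - x*y*z + x^2 + y^2 + z^2 - 4; x^2*y^3*z - x^3*y^2 - x*y^2*z^2 - x^2*y*z - y^3*z + x^3 + 2*x*y^2 + x*z^2 + 2*y*z - 4*x; x*y^2*z - x^2*y - y*z^2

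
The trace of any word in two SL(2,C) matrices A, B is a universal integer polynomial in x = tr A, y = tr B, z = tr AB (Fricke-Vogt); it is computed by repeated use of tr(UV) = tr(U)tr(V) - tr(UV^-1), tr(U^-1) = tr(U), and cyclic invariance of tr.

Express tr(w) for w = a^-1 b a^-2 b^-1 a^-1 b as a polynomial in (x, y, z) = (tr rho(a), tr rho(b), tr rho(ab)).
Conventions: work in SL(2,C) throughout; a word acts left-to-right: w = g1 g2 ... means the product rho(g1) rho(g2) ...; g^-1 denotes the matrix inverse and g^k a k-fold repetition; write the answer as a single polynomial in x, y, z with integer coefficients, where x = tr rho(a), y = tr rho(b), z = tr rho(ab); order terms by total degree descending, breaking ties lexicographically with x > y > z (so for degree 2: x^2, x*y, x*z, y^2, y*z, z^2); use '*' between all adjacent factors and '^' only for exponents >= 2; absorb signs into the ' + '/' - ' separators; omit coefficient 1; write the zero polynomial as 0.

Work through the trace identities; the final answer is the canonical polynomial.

apply: trace(b a^-1) = trace(b)*trace(a) - trace(b a) = x*y - z
use: trace(b^2) = trace(b)*trace(b) - trace(1) = y^2 - 2
trace(a b^2) = trace(b)*trace(a b) - trace(a) = y*z - x
apply: trace(b a b^2) = trace(b)*trace(a b^2) - trace(a b) = y^2*z - x*y - z
trace(a b a b) = trace(a b)*trace(a b) - trace(1)   [split at repeated a] = z^2 - 2
trace(a b a) = trace(a)*trace(b a) - trace(b) = x*z - y
trace(b a b^2 a) = trace(b)*trace(a b a b) - trace(a b a) = y*z^2 - x*z - y
trace(a b^2 a^-1 b) = trace(b a b^2)*trace(a) - trace(b a b^2 a) = x*y^2*z - x^2*y - y*z^2 + y
trace(b^2 a^-1 b^-1 a) = trace(a b^2 a^-1)*trace(b) - trace(a b^2 a^-1 b) = -x*y^2*z + x^2*y + y^3 + y*z^2 - 3*y
trace(b^-1 a^-1 b^2 a^-1) = trace(b^2 a^-1 b^-1)*trace(a) - trace(b^2 a^-1 b^-1 a) = x*y^2*z - y^3 - y*z^2 - x*z + 3*y
trace(b a^-2 b^-1 a^-1 b) = trace(b^-1 a^-1 b^2 a^-1)*trace(a) - trace(b^-1 a^-1 b^2) = x^2*y^2*z - x*y^3 - x*y*z^2 - x^2*z + 2*x*y + z
trace(b a b a^-1) = trace(b a b)*trace(a) - trace(b a b a) = x*y*z - x^2 - z^2 + 2
use: trace(a^-1 b a b a^-1) = trace(b a b a^-1)*trace(a) - trace(b a b) = x^2*y*z - x^3 - x*z^2 - y*z + 3*x
trace(a^-1 b a b a^-2) = trace(a^-1 b a b a^-1)*trace(a) - trace(a^-1 b a b) = x^3*y*z - x^4 - x^2*z^2 - 2*x*y*z + 4*x^2 + z^2 - 2
trace(b a b a^-1 b) = trace(b^2 a b)*trace(a) - trace(b^2 a b a) = x*y^2*z - x^2*y - y*z^2 + y
trace(b a b a b a) = trace(b a)*trace(b a b a) - trace(b^-1 a^-1)   [split at repeated b] = z^3 - 3*z
apply: trace(b a b a^-1 b a) = trace(b a b a b)*trace(a) - trace(b a b a b a) = x*y*z^2 - x^2*z - z^3 - x*y + 3*z
trace(b a^-1 b a b a^-1) = trace(b a b a^-1 b)*trace(a) - trace(b a b a^-1 b a) = x^2*y^2*z - x^3*y - 2*x*y*z^2 + x^2*z + z^3 + 2*x*y - 3*z
trace(a^-1 b a b a^-2 b) = trace(b a^-1 b a b a^-1)*trace(a) - trace(b a^-1 b a b) = x^3*y^2*z - x^4*y - 2*x^2*y*z^2 + x^3*z - x*y^2*z + x*z^3 + 3*x^2*y + y*z^2 - 3*x*z - y
trace(b a^-2 b^-1 a^-1 b a) = trace(a^-1 b a b a^-2)*trace(b) - trace(a^-1 b a b a^-2 b) = x^2*y*z^2 - x^3*z - x*y^2*z - x*z^3 + x^2*y + 3*x*z - y
trace(a^-1 b a^-2 b^-1 a^-1 b) = trace(b a^-2 b^-1 a^-1 b)*trace(a) - trace(b a^-2 b^-1 a^-1 b a) = x^3*y^2*z - x^2*y^3 - 2*x^2*y*z^2 + x*y^2*z + x*z^3 + x^2*y - 2*x*z + y

x^3*y^2*z - x^2*y^3 - 2*x^2*y*z^2 + x*y^2*z + x*z^3 + x^2*y - 2*x*z + y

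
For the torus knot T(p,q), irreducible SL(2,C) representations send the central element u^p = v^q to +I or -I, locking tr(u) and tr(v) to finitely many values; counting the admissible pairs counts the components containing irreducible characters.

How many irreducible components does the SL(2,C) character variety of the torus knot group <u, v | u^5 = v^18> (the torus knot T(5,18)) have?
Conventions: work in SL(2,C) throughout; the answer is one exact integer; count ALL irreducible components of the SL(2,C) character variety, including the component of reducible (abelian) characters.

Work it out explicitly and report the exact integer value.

In the torus knot group T(5,18), u^5 = v^18 is central, so an irreducible representation sends it to +I or -I (Schur).
So on each irreducible component the traces are pinned: tr(u) = 2*cos(pi*alpha/5) with 1 <= alpha <= 4, tr(v) = 2*cos(pi*beta/18) with 1 <= beta <= 17.
The two central values (-1)^alpha I and (-1)^beta I must be the same matrix, so alpha and beta share a parity.
count pairs: odd alpha (2 choices) x odd beta (9), plus even alpha (2) x even beta (8): 2*9 + 2*8 = 34.
Total: 34 irreducible-character components + 1 reducible (abelian) component = 35.

35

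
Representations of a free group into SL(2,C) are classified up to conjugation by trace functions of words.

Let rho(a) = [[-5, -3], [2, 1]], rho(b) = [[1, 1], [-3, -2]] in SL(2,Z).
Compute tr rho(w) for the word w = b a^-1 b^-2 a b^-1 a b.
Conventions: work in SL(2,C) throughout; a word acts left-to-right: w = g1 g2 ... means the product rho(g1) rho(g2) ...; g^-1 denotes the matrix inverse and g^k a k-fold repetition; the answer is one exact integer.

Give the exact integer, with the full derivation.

rho(b) = [[1, 1], [-3, -2]]
... * rho(a^-1) = [[1, 3], [-2, -5]]  ->  [[-1, -2], [1, 1]]
... * rho(b^-1) = [[-2, -1], [3, 1]]  ->  [[-4, -1], [1, 0]]
... * rho(b^-1) = [[-2, -1], [3, 1]]  ->  [[5, 3], [-2, -1]]
... * rho(a) = [[-5, -3], [2, 1]]  ->  [[-19, -12], [8, 5]]
... * rho(b^-1) = [[-2, -1], [3, 1]]  ->  [[2, 7], [-1, -3]]
... * rho(a) = [[-5, -3], [2, 1]]  ->  [[4, 1], [-1, 0]]
... * rho(b) = [[1, 1], [-3, -2]]  ->  [[1, 2], [-1, -1]]
tr = 1 + -1 = 0

0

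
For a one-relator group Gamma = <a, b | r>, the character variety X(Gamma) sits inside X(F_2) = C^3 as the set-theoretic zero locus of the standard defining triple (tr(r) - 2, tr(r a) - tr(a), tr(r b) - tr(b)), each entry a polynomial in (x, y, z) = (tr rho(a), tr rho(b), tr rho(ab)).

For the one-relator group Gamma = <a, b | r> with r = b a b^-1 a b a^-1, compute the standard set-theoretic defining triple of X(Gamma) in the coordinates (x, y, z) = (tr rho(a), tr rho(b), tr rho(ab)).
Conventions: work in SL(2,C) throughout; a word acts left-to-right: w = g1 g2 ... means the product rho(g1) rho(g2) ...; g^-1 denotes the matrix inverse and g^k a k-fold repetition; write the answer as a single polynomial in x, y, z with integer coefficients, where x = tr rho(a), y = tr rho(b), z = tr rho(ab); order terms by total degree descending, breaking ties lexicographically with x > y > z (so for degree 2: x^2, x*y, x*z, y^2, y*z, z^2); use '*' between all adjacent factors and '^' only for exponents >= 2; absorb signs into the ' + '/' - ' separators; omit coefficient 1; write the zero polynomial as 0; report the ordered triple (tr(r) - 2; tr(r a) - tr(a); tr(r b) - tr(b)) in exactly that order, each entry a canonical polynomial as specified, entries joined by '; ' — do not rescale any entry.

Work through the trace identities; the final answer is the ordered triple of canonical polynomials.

x^2*y^2*z - x^3*y - x*y^3 - 2*x*y*z^2 + x^2*z + y^2*z + z^3 + 4*x*y - 3*z - 2; x*y^2*z - x^2*y - y^3 - y*z^2 + x*z - x + 3*y; x^2*y^3*z - x^3*y^2 - x*y^4 - 2*x*y^2*z^2 + x^2*y*z + y^3*z + y*z^3 + 4*x*y^2 - 3*y*z - x - y

trace(b^2 a) = trace(b) * trace(a b) - trace(a) = y*z - x
next, trace(b^2) = trace(b) * trace(b) - trace(1) = y^2 - 2
and trace(a b^2 a) = trace(a) * trace(b^2 a) - trace(b^2) = x*y*z - x^2 - y^2 + 2
trace(a b a b) = trace(b a) * trace(b a) - trace(1) = z^2 - 2
next, trace(a b a) = trace(a) * trace(b a) - trace(b) = x*z - y
and trace(a b^2 a b) = trace(b) * trace(a b a b) - trace(a b a) = y*z^2 - x*z - y
trace(b a b^-1 a b) = trace(a b^2 a) * trace(b) - trace(a b^2 a b) = x*y^2*z - x^2*y - y^3 - y*z^2 + x*z + 3*y
trace(a b a b a) = trace(a) * trace(b a b a) - trace(b a b) = x*z^2 - y*z - x
and trace(a b a b a b) = trace(b a b a) * trace(b a) - trace(a b) = z^3 - 3*z
next, trace(b a b^-1 a b a) = trace(a b a b a) * trace(b) - trace(a b a b a b) = x*y*z^2 - y^2*z - z^3 - x*y + 3*z
trace(b a b^-1 a b a^-1) = trace(b a b^-1 a b) * trace(a) - trace(b a b^-1 a b a) = x^2*y^2*z - x^3*y - x*y^3 - 2*x*y*z^2 + x^2*z + y^2*z + z^3 + 4*x*y - 3*z
and trace(b^2 a^2 b) = trace(b) * trace(b a^2 b) - trace(b a^2)  (reduce the b square) = x*y^2*z - x^2*y - y^3 - x*z + 3*y
trace(a^2 b a) = trace(a) * trace(a b a) - trace(a b)  (reduce the a square) = x^2*z - x*y - z
and trace(b^2 a^2 b a) = trace(b) * trace(a^2 b a b) - trace(a^2 b a)  (reduce the b square) = x*y*z^2 - x^2*z - y^2*z + z
trace(a b a^-1 b^2 a) = trace(b^2 a^2 b) * trace(a) - trace(b^2 a^2 b a)  (eliminate a^-1) = x^2*y^2*z - x^3*y - x*y^3 - x*y*z^2 + y^2*z + 3*x*y - z
trace(b^2 a b a b) = trace(b) * trace(b a b a b) - trace(b a b a)  (reduce the b square) = y^2*z^2 - x*y*z - y^2 - z^2 + 2
next, trace(b^2 a b a b a) = trace(b) * trace(a b a b a b) - trace(a b a b a)  (reduce the b square) = y*z^3 - x*z^2 - 2*y*z + x
trace(a b a^-1 b^2 a b) = trace(b^2 a b a b) * trace(a) - trace(b^2 a b a b a)  (eliminate a^-1) = x*y^2*z^2 - x^2*y*z - y*z^3 - x*y^2 + 2*y*z + x
next, trace(b a b^-1 a b a^-1 b) = trace(a b a^-1 b^2 a) * trace(b) - trace(a b a^-1 b^2 a b)  (eliminate b^-1) = x^2*y^3*z - x^3*y^2 - x*y^4 - 2*x*y^2*z^2 + x^2*y*z + y^3*z + y*z^3 + 4*x*y^2 - 3*y*z - x
assemble the triple (trace(r) - 2; trace(r a) - x; trace(r b) - y)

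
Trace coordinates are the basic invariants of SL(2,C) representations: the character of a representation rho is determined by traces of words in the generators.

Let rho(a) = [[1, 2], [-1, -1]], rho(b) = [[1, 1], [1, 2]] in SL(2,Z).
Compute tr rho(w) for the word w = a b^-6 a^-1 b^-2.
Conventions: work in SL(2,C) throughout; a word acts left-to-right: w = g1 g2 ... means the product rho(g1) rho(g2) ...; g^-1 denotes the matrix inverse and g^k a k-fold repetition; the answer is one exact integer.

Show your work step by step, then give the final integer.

47

rho(a) = [[1, 2], [-1, -1]]
... * rho(b^-1) = [[2, -1], [-1, 1]]  ->  [[0, 1], [-1, 0]]
... * rho(b^-1) = [[2, -1], [-1, 1]]  ->  [[-1, 1], [-2, 1]]
... * rho(b^-1) = [[2, -1], [-1, 1]]  ->  [[-3, 2], [-5, 3]]
... * rho(b^-1) = [[2, -1], [-1, 1]]  ->  [[-8, 5], [-13, 8]]
... * rho(b^-1) = [[2, -1], [-1, 1]]  ->  [[-21, 13], [-34, 21]]
... * rho(b^-1) = [[2, -1], [-1, 1]]  ->  [[-55, 34], [-89, 55]]
... * rho(a^-1) = [[-1, -2], [1, 1]]  ->  [[89, 144], [144, 233]]
... * rho(b^-1) = [[2, -1], [-1, 1]]  ->  [[34, 55], [55, 89]]
... * rho(b^-1) = [[2, -1], [-1, 1]]  ->  [[13, 21], [21, 34]]
tr = 13 + 34 = 47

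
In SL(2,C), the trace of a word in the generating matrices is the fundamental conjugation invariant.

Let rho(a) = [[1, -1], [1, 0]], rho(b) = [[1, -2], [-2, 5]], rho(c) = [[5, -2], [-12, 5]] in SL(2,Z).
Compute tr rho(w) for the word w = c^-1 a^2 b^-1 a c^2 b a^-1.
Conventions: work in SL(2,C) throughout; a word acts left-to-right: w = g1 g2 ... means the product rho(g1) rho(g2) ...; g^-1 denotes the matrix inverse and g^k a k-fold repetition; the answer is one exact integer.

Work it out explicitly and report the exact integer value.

821

rho(c^-1) = [[5, 2], [12, 5]]
... * rho(a) = [[1, -1], [1, 0]]  ->  [[7, -5], [17, -12]]
... * rho(a) = [[1, -1], [1, 0]]  ->  [[2, -7], [5, -17]]
... * rho(b^-1) = [[5, 2], [2, 1]]  ->  [[-4, -3], [-9, -7]]
... * rho(a) = [[1, -1], [1, 0]]  ->  [[-7, 4], [-16, 9]]
... * rho(c) = [[5, -2], [-12, 5]]  ->  [[-83, 34], [-188, 77]]
... * rho(c) = [[5, -2], [-12, 5]]  ->  [[-823, 336], [-1864, 761]]
... * rho(b) = [[1, -2], [-2, 5]]  ->  [[-1495, 3326], [-3386, 7533]]
... * rho(a^-1) = [[0, 1], [-1, 1]]  ->  [[-3326, 1831], [-7533, 4147]]
tr = -3326 + 4147 = 821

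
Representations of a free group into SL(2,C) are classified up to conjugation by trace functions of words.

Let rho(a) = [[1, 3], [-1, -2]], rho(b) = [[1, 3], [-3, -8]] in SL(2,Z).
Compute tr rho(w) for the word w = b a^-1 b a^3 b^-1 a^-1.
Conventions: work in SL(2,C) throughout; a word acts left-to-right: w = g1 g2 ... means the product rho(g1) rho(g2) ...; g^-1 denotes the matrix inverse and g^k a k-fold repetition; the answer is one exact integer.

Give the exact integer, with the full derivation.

5

rho(b) = [[1, 3], [-3, -8]]
... * rho(a^-1) = [[-2, -3], [1, 1]]  ->  [[1, 0], [-2, 1]]
... * rho(b) = [[1, 3], [-3, -8]]  ->  [[1, 3], [-5, -14]]
... * rho(a) = [[1, 3], [-1, -2]]  ->  [[-2, -3], [9, 13]]
... * rho(a) = [[1, 3], [-1, -2]]  ->  [[1, 0], [-4, 1]]
... * rho(a) = [[1, 3], [-1, -2]]  ->  [[1, 3], [-5, -14]]
... * rho(b^-1) = [[-8, -3], [3, 1]]  ->  [[1, 0], [-2, 1]]
... * rho(a^-1) = [[-2, -3], [1, 1]]  ->  [[-2, -3], [5, 7]]
tr = -2 + 7 = 5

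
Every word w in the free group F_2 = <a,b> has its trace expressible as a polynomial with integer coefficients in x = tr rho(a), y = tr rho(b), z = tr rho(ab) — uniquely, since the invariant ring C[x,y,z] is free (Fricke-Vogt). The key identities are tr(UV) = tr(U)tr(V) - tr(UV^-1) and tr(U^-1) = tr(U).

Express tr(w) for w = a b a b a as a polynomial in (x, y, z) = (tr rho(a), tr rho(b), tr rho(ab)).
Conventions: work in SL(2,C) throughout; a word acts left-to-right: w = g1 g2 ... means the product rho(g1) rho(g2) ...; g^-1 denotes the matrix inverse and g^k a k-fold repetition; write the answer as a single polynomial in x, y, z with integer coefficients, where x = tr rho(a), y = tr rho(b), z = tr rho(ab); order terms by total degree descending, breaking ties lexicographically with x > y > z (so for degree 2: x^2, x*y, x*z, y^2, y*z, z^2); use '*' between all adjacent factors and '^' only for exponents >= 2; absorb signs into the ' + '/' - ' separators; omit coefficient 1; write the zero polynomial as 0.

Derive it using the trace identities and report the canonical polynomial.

next, tr(b a b a) = tr(a b)*tr(a b) - tr(1)   [split at repeated a] = z^2 - 2
next, tr(b a b) = tr(b)*tr(a b) - tr(a) = y*z - x
and tr(a b a b a) = tr(a)*tr(b a b a) - tr(b a b) = x*z^2 - y*z - x

x*z^2 - y*z - x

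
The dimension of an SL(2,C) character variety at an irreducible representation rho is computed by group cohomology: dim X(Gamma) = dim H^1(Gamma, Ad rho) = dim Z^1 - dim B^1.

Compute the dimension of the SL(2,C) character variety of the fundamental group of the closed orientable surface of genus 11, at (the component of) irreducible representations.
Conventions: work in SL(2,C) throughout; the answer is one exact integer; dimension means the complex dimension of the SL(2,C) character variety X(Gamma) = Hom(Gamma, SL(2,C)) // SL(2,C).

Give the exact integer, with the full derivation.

Gamma = pi_1(Sigma_11) = < a_1, b_1, ..., a_11, b_11 | prod [a_i, b_i] > has 2g = 22 generators and 1 relator.
Before the relator condition, cocycle space has dim 3*22 = 66.
At an irreducible rho, H^2 = coker(d_2) vanishes (Poincare duality: H^2 is dual to H^0 = invariants = 0), so d_2 is surjective onto sl_2 and dim Z^1 = 66 - 3 = 63.
dim B^1 = 3 (coboundaries, injective at irreducible rho).
dim H^1 = 63 - 3 = 60 = dim X.

60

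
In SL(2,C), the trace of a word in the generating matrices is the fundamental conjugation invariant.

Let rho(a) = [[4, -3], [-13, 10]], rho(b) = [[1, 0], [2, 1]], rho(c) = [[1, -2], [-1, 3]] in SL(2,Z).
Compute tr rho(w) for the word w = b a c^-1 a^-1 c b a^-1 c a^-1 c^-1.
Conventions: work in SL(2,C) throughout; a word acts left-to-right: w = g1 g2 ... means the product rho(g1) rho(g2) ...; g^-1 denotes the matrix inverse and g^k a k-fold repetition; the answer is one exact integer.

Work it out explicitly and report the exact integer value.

rho(b) = [[1, 0], [2, 1]]
... * rho(a) = [[4, -3], [-13, 10]]  ->  [[4, -3], [-5, 4]]
... * rho(c^-1) = [[3, 2], [1, 1]]  ->  [[9, 5], [-11, -6]]
... * rho(a^-1) = [[10, 3], [13, 4]]  ->  [[155, 47], [-188, -57]]
... * rho(c) = [[1, -2], [-1, 3]]  ->  [[108, -169], [-131, 205]]
... * rho(b) = [[1, 0], [2, 1]]  ->  [[-230, -169], [279, 205]]
... * rho(a^-1) = [[10, 3], [13, 4]]  ->  [[-4497, -1366], [5455, 1657]]
... * rho(c) = [[1, -2], [-1, 3]]  ->  [[-3131, 4896], [3798, -5939]]
... * rho(a^-1) = [[10, 3], [13, 4]]  ->  [[32338, 10191], [-39227, -12362]]
... * rho(c^-1) = [[3, 2], [1, 1]]  ->  [[107205, 74867], [-130043, -90816]]
tr = 107205 + -90816 = 16389

16389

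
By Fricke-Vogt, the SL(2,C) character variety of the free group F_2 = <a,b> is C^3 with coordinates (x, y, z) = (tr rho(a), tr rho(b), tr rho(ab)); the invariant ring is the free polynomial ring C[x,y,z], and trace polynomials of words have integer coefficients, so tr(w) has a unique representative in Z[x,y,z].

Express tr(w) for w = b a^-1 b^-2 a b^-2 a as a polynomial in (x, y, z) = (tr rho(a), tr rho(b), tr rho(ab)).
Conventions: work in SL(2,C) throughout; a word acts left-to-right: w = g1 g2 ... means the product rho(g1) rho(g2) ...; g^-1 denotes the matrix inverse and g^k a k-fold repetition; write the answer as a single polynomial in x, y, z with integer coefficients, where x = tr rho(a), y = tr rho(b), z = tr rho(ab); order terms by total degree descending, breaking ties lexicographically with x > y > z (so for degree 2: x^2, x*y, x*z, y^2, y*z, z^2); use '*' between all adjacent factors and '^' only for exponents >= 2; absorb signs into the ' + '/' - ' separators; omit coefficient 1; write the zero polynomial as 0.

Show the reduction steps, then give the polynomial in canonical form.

-x^2*y^4*z + x^3*y^3 + x*y^5 + 2*x*y^3*z^2 - y^4*z - y^2*z^3 - x^3*y - 4*x*y^3 - x*y*z^2 + 3*y^2*z + 2*x*y + z

so tr(a^2 b) = tr(a) tr(b a) - tr(b)  (reduce the a square) = x*z - y
reduce: tr(a^2) = tr(a) tr(a) - tr(1)  (reduce the a square) = x^2 - 2
tr(b a^2 b) = tr(b) tr(a^2 b) - tr(a^2)  (reduce the b square) = x*y*z - x^2 - y^2 + 2
tr(b a b a) = tr(b a) tr(b a) - tr(1)  (split on b) = z^2 - 2
so tr(b a b) = tr(b) tr(a b) - tr(a)  (reduce the b square) = y*z - x
tr(b a^2 b a) = tr(a) tr(b a b a) - tr(b a b)  (reduce the a square) = x*z^2 - y*z - x
tr(a^2 b a^-1 b) = tr(b a^2 b) tr(a) - tr(b a^2 b a)  (eliminate a^-1) = x^2*y*z - x^3 - x*y^2 - x*z^2 + y*z + 3*x
reduce: tr(a b a^-1 b^-1 a) = tr(a^2 b a^-1) tr(b) - tr(a^2 b a^-1 b)  (eliminate b^-1) = -x^2*y*z + x^3 + x*y^2 + x*z^2 - 3*x
reduce: tr(b a b a b) = tr(b) tr(a b a b) - tr(a b a)  (reduce the b square) = y*z^2 - x*z - y
reduce: tr(b a b a b a) = tr(a b a b) tr(a b) - tr(b a)  (split on a) = z^3 - 3*z
so tr(a b a b a^-1 b) = tr(b a b a b) tr(a) - tr(b a b a b a)  (eliminate a^-1) = x*y*z^2 - x^2*z - z^3 - x*y + 3*z
tr(a b a^-1 b^-1 a b) = tr(a b a b a^-1) tr(b) - tr(a b a b a^-1 b)  (eliminate b^-1) = -x*y*z^2 + x^2*z + y^2*z + z^3 - 3*z
tr(a b a^-1 b^-1 a b^-1) = tr(a b a^-1 b^-1 a) tr(b) - tr(a b a^-1 b^-1 a b)  (eliminate b^-1) = -x^2*y^2*z + x^3*y + x*y^3 + 2*x*y*z^2 - x^2*z - y^2*z - z^3 - 3*x*y + 3*z
reduce: tr(b^-1 a b^-2 a b a^-1) = tr(a b a^-1 b^-1 a b^-1) tr(b) - tr(a b a^-1 b^-1 a)  (eliminate b^-1) = -x^2*y^3*z + x^3*y^2 + x*y^4 + 2*x*y^2*z^2 - y^3*z - y*z^3 - x^3 - 4*x*y^2 - x*z^2 + 3*y*z + 3*x
reduce: tr(b^-1 a) = tr(a) tr(b) - tr(a b)  (eliminate b^-1) = x*y - z
so tr(b a^-1 b^-2 a b^-2 a) = tr(b^-1 a b^-2 a b a^-1) tr(b) - tr(b^-1 a b^-2 a b a^-1 b)  (eliminate b^-1) = -x^2*y^4*z + x^3*y^3 + x*y^5 + 2*x*y^3*z^2 - y^4*z - y^2*z^3 - x^3*y - 4*x*y^3 - x*y*z^2 + 3*y^2*z + 2*x*y + z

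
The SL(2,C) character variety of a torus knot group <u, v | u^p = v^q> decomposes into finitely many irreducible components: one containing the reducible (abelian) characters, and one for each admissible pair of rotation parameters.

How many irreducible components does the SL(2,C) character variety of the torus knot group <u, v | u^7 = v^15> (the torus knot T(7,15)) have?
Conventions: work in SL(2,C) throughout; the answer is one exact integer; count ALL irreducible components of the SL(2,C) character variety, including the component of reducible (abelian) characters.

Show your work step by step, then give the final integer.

43

In the torus knot group T(7,15), u^7 = v^15 is central, so an irreducible representation sends it to +I or -I (Schur).
On an irreducible component, tr(u) is locked at 2*cos(pi*alpha/7) for some alpha in 1..6, and tr(v) at 2*cos(pi*beta/15) for some beta in 1..14.
Consistency of u^7 = (-1)^alpha I with v^15 = (-1)^beta I forces alpha = beta (mod 2).
Enumerate parity-matched pairs: 3*7 odd-odd plus 3*7 even-even gives 42.
That is 42 components of irreducible characters, and with the reducible (abelian) component the total is 43.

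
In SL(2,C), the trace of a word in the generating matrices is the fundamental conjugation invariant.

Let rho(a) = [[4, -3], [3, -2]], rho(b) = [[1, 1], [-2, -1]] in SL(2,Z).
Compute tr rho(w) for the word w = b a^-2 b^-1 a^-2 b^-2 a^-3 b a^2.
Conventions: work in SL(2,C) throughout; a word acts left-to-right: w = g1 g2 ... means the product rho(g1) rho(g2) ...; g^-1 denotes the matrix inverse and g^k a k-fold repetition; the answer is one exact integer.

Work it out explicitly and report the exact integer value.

67575

rho(b) = [[1, 1], [-2, -1]]
... * rho(a^-1) = [[-2, 3], [-3, 4]]  ->  [[-5, 7], [7, -10]]
... * rho(a^-1) = [[-2, 3], [-3, 4]]  ->  [[-11, 13], [16, -19]]
... * rho(b^-1) = [[-1, -1], [2, 1]]  ->  [[37, 24], [-54, -35]]
... * rho(a^-1) = [[-2, 3], [-3, 4]]  ->  [[-146, 207], [213, -302]]
... * rho(a^-1) = [[-2, 3], [-3, 4]]  ->  [[-329, 390], [480, -569]]
... * rho(b^-1) = [[-1, -1], [2, 1]]  ->  [[1109, 719], [-1618, -1049]]
... * rho(b^-1) = [[-1, -1], [2, 1]]  ->  [[329, -390], [-480, 569]]
... * rho(a^-1) = [[-2, 3], [-3, 4]]  ->  [[512, -573], [-747, 836]]
... * rho(a^-1) = [[-2, 3], [-3, 4]]  ->  [[695, -756], [-1014, 1103]]
... * rho(a^-1) = [[-2, 3], [-3, 4]]  ->  [[878, -939], [-1281, 1370]]
... * rho(b) = [[1, 1], [-2, -1]]  ->  [[2756, 1817], [-4021, -2651]]
... * rho(a) = [[4, -3], [3, -2]]  ->  [[16475, -11902], [-24037, 17365]]
... * rho(a) = [[4, -3], [3, -2]]  ->  [[30194, -25621], [-44053, 37381]]
tr = 30194 + 37381 = 67575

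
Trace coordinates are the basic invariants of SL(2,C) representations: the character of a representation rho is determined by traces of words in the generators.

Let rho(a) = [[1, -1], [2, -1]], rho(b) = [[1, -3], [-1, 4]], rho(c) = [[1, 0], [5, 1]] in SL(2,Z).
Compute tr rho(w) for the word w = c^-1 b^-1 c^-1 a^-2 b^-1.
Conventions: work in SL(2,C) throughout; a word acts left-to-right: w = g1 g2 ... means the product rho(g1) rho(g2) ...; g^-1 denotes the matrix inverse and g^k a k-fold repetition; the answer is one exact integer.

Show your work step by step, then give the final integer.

-98

rho(c^-1) = [[1, 0], [-5, 1]]
... * rho(b^-1) = [[4, 3], [1, 1]]  ->  [[4, 3], [-19, -14]]
... * rho(c^-1) = [[1, 0], [-5, 1]]  ->  [[-11, 3], [51, -14]]
... * rho(a^-1) = [[-1, 1], [-2, 1]]  ->  [[5, -8], [-23, 37]]
... * rho(a^-1) = [[-1, 1], [-2, 1]]  ->  [[11, -3], [-51, 14]]
... * rho(b^-1) = [[4, 3], [1, 1]]  ->  [[41, 30], [-190, -139]]
tr = 41 + -139 = -98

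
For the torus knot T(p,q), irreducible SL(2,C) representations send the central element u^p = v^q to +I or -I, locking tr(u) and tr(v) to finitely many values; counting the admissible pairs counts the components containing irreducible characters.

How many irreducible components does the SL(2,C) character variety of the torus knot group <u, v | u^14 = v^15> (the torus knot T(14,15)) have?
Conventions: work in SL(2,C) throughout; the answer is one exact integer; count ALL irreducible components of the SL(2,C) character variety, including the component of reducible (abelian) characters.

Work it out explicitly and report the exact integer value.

92

For T(14,15): irreducibility forces the central element u^14 = v^15 to one of +I, -I.
So on each irreducible component the traces are pinned: tr(u) = 2*cos(pi*alpha/14) with 1 <= alpha <= 13, tr(v) = 2*cos(pi*beta/15) with 1 <= beta <= 14.
u^14 = (-1)^alpha I and v^15 = (-1)^beta I must agree, so alpha and beta have equal parity.
Counting: 7 odd alphas x 7 odd betas + 6 even alphas x 7 even betas = 49 + 42 = 91.
components with irreducible characters: 91; plus the single component of reducible (abelian) characters: total 92.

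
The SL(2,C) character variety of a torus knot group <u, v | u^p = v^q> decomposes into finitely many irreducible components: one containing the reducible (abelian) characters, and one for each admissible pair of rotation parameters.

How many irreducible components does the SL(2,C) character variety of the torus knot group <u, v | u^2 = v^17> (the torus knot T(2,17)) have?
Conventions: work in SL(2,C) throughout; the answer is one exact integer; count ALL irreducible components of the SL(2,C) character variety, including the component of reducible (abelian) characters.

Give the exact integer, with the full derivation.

9

Gamma = < u, v | u^2 = v^17 > (torus knot T(2,17)); the central element u^2 = v^17 acts as +I or -I in any irreducible SL(2,C) representation.
So on each irreducible component the traces are pinned: tr(u) = 2*cos(pi*alpha/2) with 1 <= alpha <= 1, tr(v) = 2*cos(pi*beta/17) with 1 <= beta <= 16.
u^2 = (-1)^alpha I and v^17 = (-1)^beta I must agree, so alpha and beta have equal parity.
Enumerate parity-matched pairs: 1*8 odd-odd plus 0*8 even-even gives 8.
Total: 8 irreducible-character components + 1 reducible (abelian) component = 9.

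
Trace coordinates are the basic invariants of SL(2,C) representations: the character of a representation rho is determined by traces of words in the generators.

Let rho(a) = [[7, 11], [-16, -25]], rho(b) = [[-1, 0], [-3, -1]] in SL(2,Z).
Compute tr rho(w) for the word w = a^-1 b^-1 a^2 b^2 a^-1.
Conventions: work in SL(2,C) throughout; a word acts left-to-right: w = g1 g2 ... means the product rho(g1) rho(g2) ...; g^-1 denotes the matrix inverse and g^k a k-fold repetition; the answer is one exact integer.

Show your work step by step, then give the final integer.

-705674

rho(a^-1) = [[-25, -11], [16, 7]]
... * rho(b^-1) = [[-1, 0], [3, -1]]  ->  [[-8, 11], [5, -7]]
... * rho(a) = [[7, 11], [-16, -25]]  ->  [[-232, -363], [147, 230]]
... * rho(a) = [[7, 11], [-16, -25]]  ->  [[4184, 6523], [-2651, -4133]]
... * rho(b) = [[-1, 0], [-3, -1]]  ->  [[-23753, -6523], [15050, 4133]]
... * rho(b) = [[-1, 0], [-3, -1]]  ->  [[43322, 6523], [-27449, -4133]]
... * rho(a^-1) = [[-25, -11], [16, 7]]  ->  [[-978682, -430881], [620097, 273008]]
tr = -978682 + 273008 = -705674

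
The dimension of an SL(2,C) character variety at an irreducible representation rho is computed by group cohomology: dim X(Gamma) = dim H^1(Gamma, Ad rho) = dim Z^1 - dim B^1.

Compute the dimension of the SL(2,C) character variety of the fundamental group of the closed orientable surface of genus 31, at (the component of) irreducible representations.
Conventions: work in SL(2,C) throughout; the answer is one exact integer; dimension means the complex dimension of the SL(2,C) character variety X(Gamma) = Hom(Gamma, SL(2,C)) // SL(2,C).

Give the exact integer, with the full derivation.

Gamma = pi_1(Sigma_31) = < a_1, b_1, ..., a_31, b_31 | prod [a_i, b_i] > has 2g = 62 generators and 1 relator.
Unconstrained cocycle data is one sl_2 vector per generator (186 dimensions), cut by the relator condition d_2(z) = 0.
H^2 = coker(d_2) is dual to H^0 = 0 at irreducible rho (Poincare duality), so d_2 is onto: dim Z^1 = 183.
Coboundaries contribute dim B^1 = 3 (injective at irreducible rho).
Hence dim X = 183 - 3 = 180.

180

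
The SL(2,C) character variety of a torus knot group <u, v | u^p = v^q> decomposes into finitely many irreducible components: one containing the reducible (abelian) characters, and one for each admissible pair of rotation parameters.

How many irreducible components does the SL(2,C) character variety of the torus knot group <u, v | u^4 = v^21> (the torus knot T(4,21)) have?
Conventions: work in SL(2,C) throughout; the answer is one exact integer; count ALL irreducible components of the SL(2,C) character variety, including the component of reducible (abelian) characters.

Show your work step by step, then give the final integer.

31

Gamma = < u, v | u^4 = v^21 > (torus knot T(4,21)); the central element u^4 = v^21 acts as +I or -I in any irreducible SL(2,C) representation.
On an irreducible component, tr(u) is locked at 2*cos(pi*alpha/4) for some alpha in 1..3, and tr(v) at 2*cos(pi*beta/21) for some beta in 1..20.
Consistency of u^4 = (-1)^alpha I with v^21 = (-1)^beta I forces alpha = beta (mod 2).
Counting: 2 odd alphas x 10 odd betas + 1 even alphas x 10 even betas = 20 + 10 = 30.
That is 30 components of irreducible characters, and with the reducible (abelian) component the total is 31.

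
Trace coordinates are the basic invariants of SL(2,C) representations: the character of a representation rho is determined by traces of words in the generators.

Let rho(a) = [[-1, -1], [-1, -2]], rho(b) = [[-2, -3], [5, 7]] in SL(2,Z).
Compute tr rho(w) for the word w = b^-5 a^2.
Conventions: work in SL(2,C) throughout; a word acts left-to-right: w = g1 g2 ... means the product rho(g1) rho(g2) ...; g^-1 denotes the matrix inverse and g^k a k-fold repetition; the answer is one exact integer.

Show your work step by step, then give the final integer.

-1907

rho(b^-1) = [[7, 3], [-5, -2]]
... * rho(b^-1) = [[7, 3], [-5, -2]]  ->  [[34, 15], [-25, -11]]
... * rho(b^-1) = [[7, 3], [-5, -2]]  ->  [[163, 72], [-120, -53]]
... * rho(b^-1) = [[7, 3], [-5, -2]]  ->  [[781, 345], [-575, -254]]
... * rho(b^-1) = [[7, 3], [-5, -2]]  ->  [[3742, 1653], [-2755, -1217]]
... * rho(a) = [[-1, -1], [-1, -2]]  ->  [[-5395, -7048], [3972, 5189]]
... * rho(a) = [[-1, -1], [-1, -2]]  ->  [[12443, 19491], [-9161, -14350]]
tr = 12443 + -14350 = -1907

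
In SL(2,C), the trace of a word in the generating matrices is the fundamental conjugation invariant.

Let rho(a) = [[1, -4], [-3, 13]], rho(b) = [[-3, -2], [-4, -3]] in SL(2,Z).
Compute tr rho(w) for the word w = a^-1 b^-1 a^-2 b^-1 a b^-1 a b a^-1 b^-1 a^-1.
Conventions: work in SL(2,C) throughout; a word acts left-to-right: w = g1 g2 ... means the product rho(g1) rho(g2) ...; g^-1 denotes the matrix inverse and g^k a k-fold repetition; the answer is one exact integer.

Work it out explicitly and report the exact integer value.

5054620620

rho(a^-1) = [[13, 4], [3, 1]]
... * rho(b^-1) = [[-3, 2], [4, -3]]  ->  [[-23, 14], [-5, 3]]
... * rho(a^-1) = [[13, 4], [3, 1]]  ->  [[-257, -78], [-56, -17]]
... * rho(a^-1) = [[13, 4], [3, 1]]  ->  [[-3575, -1106], [-779, -241]]
... * rho(b^-1) = [[-3, 2], [4, -3]]  ->  [[6301, -3832], [1373, -835]]
... * rho(a) = [[1, -4], [-3, 13]]  ->  [[17797, -75020], [3878, -16347]]
... * rho(b^-1) = [[-3, 2], [4, -3]]  ->  [[-353471, 260654], [-77022, 56797]]
... * rho(a) = [[1, -4], [-3, 13]]  ->  [[-1135433, 4802386], [-247413, 1046449]]
... * rho(b) = [[-3, -2], [-4, -3]]  ->  [[-15803245, -12136292], [-3443557, -2644521]]
... * rho(a^-1) = [[13, 4], [3, 1]]  ->  [[-241851061, -75349272], [-52699804, -16418749]]
... * rho(b^-1) = [[-3, 2], [4, -3]]  ->  [[424156095, -257654306], [92424416, -56143361]]
... * rho(a^-1) = [[13, 4], [3, 1]]  ->  [[4741066317, 1438970074], [1033087325, 313554303]]
tr = 4741066317 + 313554303 = 5054620620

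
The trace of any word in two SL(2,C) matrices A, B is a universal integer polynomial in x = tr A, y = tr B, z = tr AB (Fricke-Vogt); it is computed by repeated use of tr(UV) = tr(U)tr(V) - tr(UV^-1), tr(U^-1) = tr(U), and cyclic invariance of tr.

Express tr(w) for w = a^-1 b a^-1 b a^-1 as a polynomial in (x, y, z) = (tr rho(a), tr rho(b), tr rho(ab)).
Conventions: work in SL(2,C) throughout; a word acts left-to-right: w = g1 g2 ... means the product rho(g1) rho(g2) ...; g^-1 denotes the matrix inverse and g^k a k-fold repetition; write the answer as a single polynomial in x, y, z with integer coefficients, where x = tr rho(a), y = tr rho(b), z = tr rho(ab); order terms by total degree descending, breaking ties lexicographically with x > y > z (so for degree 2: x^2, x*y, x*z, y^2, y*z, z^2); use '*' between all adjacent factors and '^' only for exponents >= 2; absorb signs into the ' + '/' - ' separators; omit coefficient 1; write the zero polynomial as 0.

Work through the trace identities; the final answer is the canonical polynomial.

x^3*y^2 - 2*x^2*y*z - x*y^2 + x*z^2 + y*z - x

apply: tr(b^2) = tr(b) * tr(b) - tr(1) = y^2 - 2
apply: tr(b^2 a) = tr(b) * tr(a b) - tr(a) = y*z - x
apply: tr(a^-1 b^2) = tr(b^2) * tr(a) - tr(b^2 a) = x*y^2 - y*z - x
tr(b a^-2 b) = tr(a^-1 b^2) * tr(a) - tr(a^-1 b^2 a) = x^2*y^2 - x*y*z - x^2 - y^2 + 2
use: tr(b a b a) = tr(a b) * tr(a b) - tr(1)   [split at repeated a] = z^2 - 2
tr(b a b a^-1) = tr(b a b) * tr(a) - tr(b a b a) = x*y*z - x^2 - z^2 + 2
use: tr(b a^-2 b a) = tr(b a b a^-1) * tr(a) - tr(b a b) = x^2*y*z - x^3 - x*z^2 - y*z + 3*x
tr(a^-1 b a^-1 b a^-1) = tr(b a^-2 b) * tr(a) - tr(b a^-2 b a) = x^3*y^2 - 2*x^2*y*z - x*y^2 + x*z^2 + y*z - x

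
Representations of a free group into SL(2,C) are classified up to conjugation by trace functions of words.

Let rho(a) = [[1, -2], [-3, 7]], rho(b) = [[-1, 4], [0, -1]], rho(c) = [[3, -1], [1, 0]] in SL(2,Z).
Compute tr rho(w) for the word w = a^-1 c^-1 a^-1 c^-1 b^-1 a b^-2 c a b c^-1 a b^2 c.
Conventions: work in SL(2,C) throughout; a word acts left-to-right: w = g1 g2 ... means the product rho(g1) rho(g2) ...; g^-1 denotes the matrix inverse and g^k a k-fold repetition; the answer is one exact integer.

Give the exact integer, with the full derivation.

rho(a^-1) = [[7, 2], [3, 1]]
... * rho(c^-1) = [[0, 1], [-1, 3]]  ->  [[-2, 13], [-1, 6]]
... * rho(a^-1) = [[7, 2], [3, 1]]  ->  [[25, 9], [11, 4]]
... * rho(c^-1) = [[0, 1], [-1, 3]]  ->  [[-9, 52], [-4, 23]]
... * rho(b^-1) = [[-1, -4], [0, -1]]  ->  [[9, -16], [4, -7]]
... * rho(a) = [[1, -2], [-3, 7]]  ->  [[57, -130], [25, -57]]
... * rho(b^-1) = [[-1, -4], [0, -1]]  ->  [[-57, -98], [-25, -43]]
... * rho(b^-1) = [[-1, -4], [0, -1]]  ->  [[57, 326], [25, 143]]
... * rho(c) = [[3, -1], [1, 0]]  ->  [[497, -57], [218, -25]]
... * rho(a) = [[1, -2], [-3, 7]]  ->  [[668, -1393], [293, -611]]
... * rho(b) = [[-1, 4], [0, -1]]  ->  [[-668, 4065], [-293, 1783]]
... * rho(c^-1) = [[0, 1], [-1, 3]]  ->  [[-4065, 11527], [-1783, 5056]]
... * rho(a) = [[1, -2], [-3, 7]]  ->  [[-38646, 88819], [-16951, 38958]]
... * rho(b) = [[-1, 4], [0, -1]]  ->  [[38646, -243403], [16951, -106762]]
... * rho(b) = [[-1, 4], [0, -1]]  ->  [[-38646, 397987], [-16951, 174566]]
... * rho(c) = [[3, -1], [1, 0]]  ->  [[282049, 38646], [123713, 16951]]
tr = 282049 + 16951 = 299000

299000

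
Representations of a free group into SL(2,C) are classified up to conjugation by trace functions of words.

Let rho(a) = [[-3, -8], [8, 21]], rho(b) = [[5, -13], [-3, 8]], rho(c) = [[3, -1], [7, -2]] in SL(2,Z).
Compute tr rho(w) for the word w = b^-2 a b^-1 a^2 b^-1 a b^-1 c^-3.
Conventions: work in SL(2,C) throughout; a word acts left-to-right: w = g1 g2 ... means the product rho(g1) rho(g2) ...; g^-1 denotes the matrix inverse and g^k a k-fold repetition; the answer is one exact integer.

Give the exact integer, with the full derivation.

-12454216837

rho(b^-1) = [[8, 13], [3, 5]]
... * rho(b^-1) = [[8, 13], [3, 5]]  ->  [[103, 169], [39, 64]]
... * rho(a) = [[-3, -8], [8, 21]]  ->  [[1043, 2725], [395, 1032]]
... * rho(b^-1) = [[8, 13], [3, 5]]  ->  [[16519, 27184], [6256, 10295]]
... * rho(a) = [[-3, -8], [8, 21]]  ->  [[167915, 438712], [63592, 166147]]
... * rho(a) = [[-3, -8], [8, 21]]  ->  [[3005951, 7869632], [1138400, 2980351]]
... * rho(b^-1) = [[8, 13], [3, 5]]  ->  [[47656504, 78425523], [18048253, 29700955]]
... * rho(a) = [[-3, -8], [8, 21]]  ->  [[484434672, 1265683951], [183462881, 479334031]]
... * rho(b^-1) = [[8, 13], [3, 5]]  ->  [[7672529229, 12626070491], [2905705141, 4781687608]]
... * rho(c^-1) = [[-2, 1], [-7, 3]]  ->  [[-103727551895, 45550740702], [-39283223538, 17250767965]]
... * rho(c^-1) = [[-2, 1], [-7, 3]]  ->  [[-111400081124, 32924670211], [-42188928679, 12469080357]]
... * rho(c^-1) = [[-2, 1], [-7, 3]]  ->  [[-7672529229, -12626070491], [-2905705141, -4781687608]]
tr = -7672529229 + -4781687608 = -12454216837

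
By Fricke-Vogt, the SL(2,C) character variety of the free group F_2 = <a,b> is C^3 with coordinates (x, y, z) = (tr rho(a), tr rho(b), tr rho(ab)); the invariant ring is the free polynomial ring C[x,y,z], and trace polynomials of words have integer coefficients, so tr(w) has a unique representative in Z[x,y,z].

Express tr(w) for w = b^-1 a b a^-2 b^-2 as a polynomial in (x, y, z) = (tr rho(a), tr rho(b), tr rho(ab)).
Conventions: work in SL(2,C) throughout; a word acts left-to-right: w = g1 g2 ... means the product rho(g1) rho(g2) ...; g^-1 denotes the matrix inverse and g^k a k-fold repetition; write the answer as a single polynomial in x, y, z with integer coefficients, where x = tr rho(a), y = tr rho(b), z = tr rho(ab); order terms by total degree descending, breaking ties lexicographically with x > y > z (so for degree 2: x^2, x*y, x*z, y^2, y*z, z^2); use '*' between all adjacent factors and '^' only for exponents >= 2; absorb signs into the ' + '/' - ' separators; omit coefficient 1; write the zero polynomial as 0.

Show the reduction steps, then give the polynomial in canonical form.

-x^2*y^3*z + x^3*y^2 + x*y^4 + x*y^2*z^2 + x^2*y*z - x^3 - 5*x*y^2 - x*z^2 + y*z + 3*x

apply: trace(b^-1 a) = trace(a)*trace(b) - trace(a b)  (eliminate b^-1) = x*y - z
trace(a b a) = trace(a)*trace(b a) - trace(b)  (reduce the a square) = x*z - y
trace(a b a b) = trace(a b)*trace(a b) - trace(1)  (split on a) = z^2 - 2
trace(a b a b^-1) = trace(a b a)*trace(b) - trace(a b a b)  (eliminate b^-1) = x*y*z - y^2 - z^2 + 2
trace(b^-2 a b a) = trace(a b a b^-1)*trace(b) - trace(a b a)  (eliminate b^-1) = x*y^2*z - y^3 - y*z^2 - x*z + 3*y
apply: trace(b^-2 a b a^-1) = trace(b^-2 a b)*trace(a) - trace(b^-2 a b a)  (eliminate a^-1) = -x*y^2*z + x^2*y + y^3 + y*z^2 - 3*y
trace(b^-1 a b a^-1) = trace(b^-1 a b)*trace(a) - trace(b^-1 a b a)  (eliminate a^-1) = -x*y*z + x^2 + y^2 + z^2 - 2
use: trace(a^-1 b^-3 a b) = trace(b^-2 a b a^-1)*trace(b) - trace(b^-2 a b a^-1 b)  (eliminate b^-1) = -x*y^3*z + x^2*y^2 + y^4 + y^2*z^2 + x*y*z - x^2 - 4*y^2 - z^2 + 2
apply: trace(b^-2 a) = trace(b^-1 a)*trace(b) - trace(b^-1 a b)  (eliminate b^-1) = x*y^2 - y*z - x
apply: trace(b^-1 a b a^-2 b^-2) = trace(a^-1 b^-3 a b)*trace(a) - trace(a^-1 b^-3 a b a)  (eliminate a^-1) = -x^2*y^3*z + x^3*y^2 + x*y^4 + x*y^2*z^2 + x^2*y*z - x^3 - 5*x*y^2 - x*z^2 + y*z + 3*x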